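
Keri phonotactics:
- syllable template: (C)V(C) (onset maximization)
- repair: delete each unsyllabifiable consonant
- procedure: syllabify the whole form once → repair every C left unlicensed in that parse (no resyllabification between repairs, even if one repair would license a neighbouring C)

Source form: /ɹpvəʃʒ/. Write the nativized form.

Syllabifying with onset maximization leaves /ɹ/, /p/, /ʒ/ stranded (at most one coda consonant is licensed; onsets are limited to one consonant).
Each unlicensed consonant is deleted: /ɹ/, /p/, /ʒ/.

vəʃ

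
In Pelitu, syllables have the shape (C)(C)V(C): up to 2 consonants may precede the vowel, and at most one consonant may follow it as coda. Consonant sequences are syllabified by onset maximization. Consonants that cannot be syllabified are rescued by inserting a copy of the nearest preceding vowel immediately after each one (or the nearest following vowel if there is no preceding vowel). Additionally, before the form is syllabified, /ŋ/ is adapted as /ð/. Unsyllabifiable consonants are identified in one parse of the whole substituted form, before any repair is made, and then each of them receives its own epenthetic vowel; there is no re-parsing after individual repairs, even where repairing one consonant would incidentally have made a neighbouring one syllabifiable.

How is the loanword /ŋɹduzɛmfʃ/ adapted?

Substitution: /ŋ/ → /ð/, giving /ðɹduzɛmfʃ/.
The consonants /ð/, /f/, /ʃ/ cannot be parsed into a legal (C)(C)V(C) syllable (at most one coda consonant is licensed; onsets may contain at most 2 consonants).
Each unlicensed consonant becomes the onset of a new syllable: /ð/ → /ðu/, /f/ → /fɛ/, /ʃ/ → /ʃɛ/.

ðuɹduzɛmfɛʃɛ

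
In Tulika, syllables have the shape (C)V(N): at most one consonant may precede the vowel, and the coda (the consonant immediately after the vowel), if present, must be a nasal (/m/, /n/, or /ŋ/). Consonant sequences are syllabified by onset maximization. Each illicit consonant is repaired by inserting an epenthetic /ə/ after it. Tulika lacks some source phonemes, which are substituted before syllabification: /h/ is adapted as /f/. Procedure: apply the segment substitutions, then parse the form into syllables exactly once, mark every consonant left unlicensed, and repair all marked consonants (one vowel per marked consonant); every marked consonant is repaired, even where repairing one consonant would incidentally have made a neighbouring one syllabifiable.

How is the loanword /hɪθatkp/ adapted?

fɪθatəkəpə

Substitution: /h/ → /f/, giving /fɪθatkp/.
Under (C)V(N), the unsyllabifiable consonants are /t/, /k/, /p/ (only a nasal (/m/, /n/, or /ŋ/) is licensed in coda position; onsets are limited to one consonant).
Inserting the epenthetic vowel yields /t/ → /tə/, /k/ → /kə/, /p/ → /pə/.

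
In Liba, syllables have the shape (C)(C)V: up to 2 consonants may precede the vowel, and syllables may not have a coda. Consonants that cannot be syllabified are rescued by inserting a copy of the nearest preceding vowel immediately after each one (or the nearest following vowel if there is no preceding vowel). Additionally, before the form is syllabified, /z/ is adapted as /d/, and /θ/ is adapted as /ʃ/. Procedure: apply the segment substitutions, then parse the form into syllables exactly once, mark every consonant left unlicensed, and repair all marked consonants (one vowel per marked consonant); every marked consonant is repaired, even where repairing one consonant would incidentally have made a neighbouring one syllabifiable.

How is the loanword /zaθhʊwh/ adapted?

Substitution: /z/ → /d/, /θ/ → /ʃ/, giving /daʃhʊwh/.
The consonants /w/, /h/ cannot be parsed into a legal (C)(C)V syllable (no codas are permitted; onsets may contain at most 2 consonants).
Inserting the epenthetic vowel yields /w/ → /wʊ/, /h/ → /hʊ/.

daʃhʊwʊhʊ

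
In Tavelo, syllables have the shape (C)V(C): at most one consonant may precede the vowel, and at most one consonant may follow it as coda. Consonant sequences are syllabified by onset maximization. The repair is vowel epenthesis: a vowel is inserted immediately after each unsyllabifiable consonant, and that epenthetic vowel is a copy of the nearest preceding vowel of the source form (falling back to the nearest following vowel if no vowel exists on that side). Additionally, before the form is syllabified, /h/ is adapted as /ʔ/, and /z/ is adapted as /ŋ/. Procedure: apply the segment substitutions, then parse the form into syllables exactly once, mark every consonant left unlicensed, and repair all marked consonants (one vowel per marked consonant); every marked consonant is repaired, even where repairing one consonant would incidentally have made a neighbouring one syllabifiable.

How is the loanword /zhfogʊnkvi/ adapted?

Substitution: /z/ → /ŋ/, /h/ → /ʔ/, giving /ŋʔfogʊnkvi/.
Under (C)V(C), the unsyllabifiable consonants are /ŋ/, /ʔ/, /k/ (at most one coda consonant is licensed; onsets are limited to one consonant).
Each unlicensed consonant becomes the onset of a new syllable: /ŋ/ → /ŋo/, /ʔ/ → /ʔo/, /k/ → /kʊ/.

ŋoʔofogʊnkʊvi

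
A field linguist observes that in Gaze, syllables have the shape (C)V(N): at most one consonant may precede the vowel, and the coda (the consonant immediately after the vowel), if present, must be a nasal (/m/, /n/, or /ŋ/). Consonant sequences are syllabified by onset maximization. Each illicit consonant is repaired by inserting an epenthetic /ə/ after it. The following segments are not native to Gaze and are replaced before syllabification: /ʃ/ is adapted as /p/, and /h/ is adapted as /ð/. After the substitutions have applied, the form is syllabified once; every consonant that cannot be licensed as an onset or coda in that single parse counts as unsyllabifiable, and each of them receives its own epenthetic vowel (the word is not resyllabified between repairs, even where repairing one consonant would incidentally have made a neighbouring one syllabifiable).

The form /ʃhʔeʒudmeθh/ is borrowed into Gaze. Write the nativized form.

Substitution: /ʃ/ → /p/, /h/ → /ð/, giving /pðʔeʒudmeθð/.
The consonants /p/, /ð/, /d/, /θ/, /ð/ cannot be parsed into a legal (C)V(N) syllable (only a nasal (/m/, /n/, or /ŋ/) is licensed in coda position; onsets are limited to one consonant).
Inserting the epenthetic vowel yields /p/ → /pə/, /ð/ → /ðə/, /d/ → /də/, /θ/ → /θə/, /ð/ → /ðə/.

pəðəʔeʒudəmeθəðə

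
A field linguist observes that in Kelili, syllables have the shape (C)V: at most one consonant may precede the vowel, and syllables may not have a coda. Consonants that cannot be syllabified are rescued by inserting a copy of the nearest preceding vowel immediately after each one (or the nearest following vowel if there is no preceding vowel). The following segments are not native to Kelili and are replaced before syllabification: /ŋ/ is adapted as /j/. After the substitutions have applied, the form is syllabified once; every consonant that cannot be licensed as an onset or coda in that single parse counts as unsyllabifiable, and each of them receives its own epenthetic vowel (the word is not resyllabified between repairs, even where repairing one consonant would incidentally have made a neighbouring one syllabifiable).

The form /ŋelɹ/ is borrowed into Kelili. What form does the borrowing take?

jeleɹe

Substitution: /ŋ/ → /j/, giving /jelɹ/.
The consonants /l/, /ɹ/ cannot be parsed into a legal (C)V syllable (no codas are permitted; onsets are limited to one consonant).
Inserting the epenthetic vowel yields /l/ → /le/, /ɹ/ → /ɹe/.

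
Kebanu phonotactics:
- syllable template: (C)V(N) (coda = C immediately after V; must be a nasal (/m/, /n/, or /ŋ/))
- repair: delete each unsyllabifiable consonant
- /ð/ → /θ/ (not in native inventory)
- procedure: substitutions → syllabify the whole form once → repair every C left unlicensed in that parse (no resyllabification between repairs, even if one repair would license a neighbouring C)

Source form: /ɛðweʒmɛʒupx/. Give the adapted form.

Substitution: /ð/ → /θ/, giving /ɛθweʒmɛʒupx/.
Syllabifying with onset maximization leaves /θ/, /ʒ/, /p/, /x/ stranded (only a nasal (/m/, /n/, or /ŋ/) is licensed in coda position; onsets are limited to one consonant).
Deleting the stranded consonants removes /θ/, /ʒ/, /p/, /x/.

ɛwemɛʒu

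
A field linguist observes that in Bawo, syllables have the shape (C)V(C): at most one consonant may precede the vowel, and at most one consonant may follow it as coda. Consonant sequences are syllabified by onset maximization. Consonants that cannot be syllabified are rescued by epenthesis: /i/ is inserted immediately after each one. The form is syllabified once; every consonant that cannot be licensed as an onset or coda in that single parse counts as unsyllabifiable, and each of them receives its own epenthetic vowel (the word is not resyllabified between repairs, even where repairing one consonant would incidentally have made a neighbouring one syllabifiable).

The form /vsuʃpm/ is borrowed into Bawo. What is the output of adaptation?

Syllabifying with onset maximization leaves /v/, /p/, /m/ stranded (at most one coda consonant is licensed; onsets are limited to one consonant).
Inserting the epenthetic vowel yields /v/ → /vi/, /p/ → /pi/, /m/ → /mi/.

visuʃpimi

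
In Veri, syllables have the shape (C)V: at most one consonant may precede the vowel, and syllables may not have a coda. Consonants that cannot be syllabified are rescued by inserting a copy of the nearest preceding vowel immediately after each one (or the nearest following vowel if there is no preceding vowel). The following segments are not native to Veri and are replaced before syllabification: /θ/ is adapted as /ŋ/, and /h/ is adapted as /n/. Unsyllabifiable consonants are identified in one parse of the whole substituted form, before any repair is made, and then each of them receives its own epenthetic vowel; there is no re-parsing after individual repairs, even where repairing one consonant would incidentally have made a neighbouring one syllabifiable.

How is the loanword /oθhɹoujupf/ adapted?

oŋonoɹoujupufu

Substitution: /θ/ → /ŋ/, /h/ → /n/, giving /oŋnɹoujupf/.
Syllabifying with onset maximization leaves /ŋ/, /n/, /p/, /f/ stranded (no codas are permitted; onsets are limited to one consonant).
Each unlicensed consonant becomes the onset of a new syllable: /ŋ/ → /ŋo/, /n/ → /no/, /p/ → /pu/, /f/ → /fu/.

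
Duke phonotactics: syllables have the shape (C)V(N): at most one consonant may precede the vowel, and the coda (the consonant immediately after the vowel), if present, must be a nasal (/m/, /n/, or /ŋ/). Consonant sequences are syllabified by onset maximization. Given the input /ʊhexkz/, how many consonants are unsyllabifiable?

3

Syllabifying with onset maximization leaves /x/, /k/, /z/ stranded (only a nasal (/m/, /n/, or /ŋ/) is licensed in coda position; onsets are limited to one consonant).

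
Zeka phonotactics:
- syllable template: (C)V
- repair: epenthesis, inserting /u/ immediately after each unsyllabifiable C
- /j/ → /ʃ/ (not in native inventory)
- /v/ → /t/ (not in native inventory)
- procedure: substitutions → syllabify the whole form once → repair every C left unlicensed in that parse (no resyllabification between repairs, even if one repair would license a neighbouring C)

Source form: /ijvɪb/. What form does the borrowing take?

iʃutɪbu

Substitution: /j/ → /ʃ/, /v/ → /t/, giving /iʃtɪb/.
Under (C)V, the unsyllabifiable consonants are /ʃ/, /b/ (no codas are permitted; onsets are limited to one consonant).
Each unlicensed consonant becomes the onset of a new syllable: /ʃ/ → /ʃu/, /b/ → /bu/.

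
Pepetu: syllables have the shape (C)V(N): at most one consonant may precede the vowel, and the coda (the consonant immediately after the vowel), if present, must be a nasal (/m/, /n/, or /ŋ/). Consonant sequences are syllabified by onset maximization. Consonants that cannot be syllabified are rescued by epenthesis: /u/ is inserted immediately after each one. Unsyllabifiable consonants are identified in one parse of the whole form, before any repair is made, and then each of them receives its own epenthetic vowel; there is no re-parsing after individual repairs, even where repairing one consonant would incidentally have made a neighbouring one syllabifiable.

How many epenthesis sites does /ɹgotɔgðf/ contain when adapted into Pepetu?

4

The unsyllabifiable consonants are /ɹ/, /g/, /ð/, /f/; each receives one epenthetic vowel.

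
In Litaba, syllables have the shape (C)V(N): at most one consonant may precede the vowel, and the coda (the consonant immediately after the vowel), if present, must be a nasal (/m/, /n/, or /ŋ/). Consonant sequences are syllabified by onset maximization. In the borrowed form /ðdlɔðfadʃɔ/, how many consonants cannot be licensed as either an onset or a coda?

4

Syllabifying with onset maximization leaves /ð/, /d/, /ð/, /d/ stranded (only a nasal (/m/, /n/, or /ŋ/) is licensed in coda position; onsets are limited to one consonant).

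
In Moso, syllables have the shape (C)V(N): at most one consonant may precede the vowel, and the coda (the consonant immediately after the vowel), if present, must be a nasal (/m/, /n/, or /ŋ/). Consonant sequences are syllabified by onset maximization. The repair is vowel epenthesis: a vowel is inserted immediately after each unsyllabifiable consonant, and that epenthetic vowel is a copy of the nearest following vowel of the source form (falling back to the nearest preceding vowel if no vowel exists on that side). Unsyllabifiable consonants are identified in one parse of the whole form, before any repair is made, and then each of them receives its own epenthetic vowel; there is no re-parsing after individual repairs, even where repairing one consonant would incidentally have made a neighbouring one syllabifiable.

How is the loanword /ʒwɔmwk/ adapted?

Syllabifying with onset maximization leaves /ʒ/, /w/, /k/ stranded (only a nasal (/m/, /n/, or /ŋ/) is licensed in coda position; onsets are limited to one consonant).
Each unlicensed consonant becomes the onset of a new syllable: /ʒ/ → /ʒɔ/, /w/ → /wɔ/, /k/ → /kɔ/.

ʒɔwɔmwɔkɔ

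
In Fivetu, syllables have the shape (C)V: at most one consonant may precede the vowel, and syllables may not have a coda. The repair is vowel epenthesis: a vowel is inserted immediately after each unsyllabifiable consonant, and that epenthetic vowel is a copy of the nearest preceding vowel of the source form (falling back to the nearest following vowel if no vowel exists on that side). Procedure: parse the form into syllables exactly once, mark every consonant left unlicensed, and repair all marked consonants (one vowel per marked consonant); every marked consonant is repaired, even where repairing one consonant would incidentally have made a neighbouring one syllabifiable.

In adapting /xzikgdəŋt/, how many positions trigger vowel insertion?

The unsyllabifiable consonants are /x/, /k/, /g/, /ŋ/, /t/; each receives one epenthetic vowel.

5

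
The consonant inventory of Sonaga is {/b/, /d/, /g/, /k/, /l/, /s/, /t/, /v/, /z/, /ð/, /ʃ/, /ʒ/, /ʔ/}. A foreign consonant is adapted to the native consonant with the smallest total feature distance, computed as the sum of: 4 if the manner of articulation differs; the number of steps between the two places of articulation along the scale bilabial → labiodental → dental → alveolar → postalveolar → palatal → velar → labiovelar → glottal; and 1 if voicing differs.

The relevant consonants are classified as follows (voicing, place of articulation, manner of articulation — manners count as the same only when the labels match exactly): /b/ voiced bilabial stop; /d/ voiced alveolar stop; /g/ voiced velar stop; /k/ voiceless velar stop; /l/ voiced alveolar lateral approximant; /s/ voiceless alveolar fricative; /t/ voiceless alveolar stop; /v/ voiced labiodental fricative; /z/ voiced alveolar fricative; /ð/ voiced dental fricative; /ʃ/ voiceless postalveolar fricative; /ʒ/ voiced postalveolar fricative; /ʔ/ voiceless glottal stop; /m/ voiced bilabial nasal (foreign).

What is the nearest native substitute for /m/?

/b/ is closest: manner differs (nasal→stop, +4), place distance 0 (bilabial→bilabial), same voicing; total 4. Next closest is /v/ at distance 5.

b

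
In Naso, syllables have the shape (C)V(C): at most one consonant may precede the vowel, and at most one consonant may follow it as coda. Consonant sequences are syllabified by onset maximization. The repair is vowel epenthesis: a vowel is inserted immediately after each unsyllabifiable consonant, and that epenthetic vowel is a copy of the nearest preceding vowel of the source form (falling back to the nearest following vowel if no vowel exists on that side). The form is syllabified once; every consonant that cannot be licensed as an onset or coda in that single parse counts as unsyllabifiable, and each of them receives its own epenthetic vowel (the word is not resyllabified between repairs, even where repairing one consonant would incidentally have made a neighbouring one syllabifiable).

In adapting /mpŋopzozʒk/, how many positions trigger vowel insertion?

4

The unsyllabifiable consonants are /m/, /p/, /ʒ/, /k/; each receives one epenthetic vowel.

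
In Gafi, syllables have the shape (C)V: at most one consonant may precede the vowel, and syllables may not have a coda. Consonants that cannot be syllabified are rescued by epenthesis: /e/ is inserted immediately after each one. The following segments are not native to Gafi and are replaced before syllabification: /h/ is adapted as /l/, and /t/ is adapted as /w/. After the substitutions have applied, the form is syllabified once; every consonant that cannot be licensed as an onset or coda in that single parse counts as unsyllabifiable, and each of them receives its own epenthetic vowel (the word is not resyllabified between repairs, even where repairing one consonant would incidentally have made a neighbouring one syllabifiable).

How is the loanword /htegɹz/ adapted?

lewegeɹeze

Substitution: /h/ → /l/, /t/ → /w/, giving /lwegɹz/.
The consonants /l/, /g/, /ɹ/, /z/ cannot be parsed into a legal (C)V syllable (no codas are permitted; onsets are limited to one consonant).
Inserting the epenthetic vowel yields /l/ → /le/, /g/ → /ge/, /ɹ/ → /ɹe/, /z/ → /ze/.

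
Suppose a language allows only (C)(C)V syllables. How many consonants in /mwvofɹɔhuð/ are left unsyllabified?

Syllabifying with onset maximization leaves /m/, /ð/ stranded (no codas are permitted; onsets may contain at most 2 consonants).

2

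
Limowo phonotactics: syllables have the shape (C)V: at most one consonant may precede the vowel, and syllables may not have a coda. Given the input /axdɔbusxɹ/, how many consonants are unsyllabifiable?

4

The consonants /x/, /s/, /x/, /ɹ/ cannot be parsed into a legal (C)V syllable (no codas are permitted; onsets are limited to one consonant).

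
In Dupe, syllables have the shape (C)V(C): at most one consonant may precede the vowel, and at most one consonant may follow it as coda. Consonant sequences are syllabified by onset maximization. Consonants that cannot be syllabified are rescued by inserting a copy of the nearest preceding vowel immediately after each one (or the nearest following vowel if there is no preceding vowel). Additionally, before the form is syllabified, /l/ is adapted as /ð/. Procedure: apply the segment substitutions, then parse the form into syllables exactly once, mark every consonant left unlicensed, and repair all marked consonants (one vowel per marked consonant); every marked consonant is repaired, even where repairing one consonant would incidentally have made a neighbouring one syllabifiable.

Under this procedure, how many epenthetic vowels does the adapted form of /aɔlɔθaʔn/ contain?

After substitution the input is /aɔðɔθaʔn/.
The unsyllabifiable consonants are /n/; each receives one epenthetic vowel.

1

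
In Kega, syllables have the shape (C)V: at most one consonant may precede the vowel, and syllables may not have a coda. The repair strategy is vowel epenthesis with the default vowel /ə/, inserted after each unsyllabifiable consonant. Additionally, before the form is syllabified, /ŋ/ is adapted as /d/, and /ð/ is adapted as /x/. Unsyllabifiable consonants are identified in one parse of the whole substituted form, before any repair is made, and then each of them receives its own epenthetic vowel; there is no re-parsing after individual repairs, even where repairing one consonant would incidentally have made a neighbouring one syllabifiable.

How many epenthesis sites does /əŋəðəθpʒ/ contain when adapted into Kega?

3

After substitution the input is /ədəxəθpʒ/.
The unsyllabifiable consonants are /θ/, /p/, /ʒ/; each receives one epenthetic vowel.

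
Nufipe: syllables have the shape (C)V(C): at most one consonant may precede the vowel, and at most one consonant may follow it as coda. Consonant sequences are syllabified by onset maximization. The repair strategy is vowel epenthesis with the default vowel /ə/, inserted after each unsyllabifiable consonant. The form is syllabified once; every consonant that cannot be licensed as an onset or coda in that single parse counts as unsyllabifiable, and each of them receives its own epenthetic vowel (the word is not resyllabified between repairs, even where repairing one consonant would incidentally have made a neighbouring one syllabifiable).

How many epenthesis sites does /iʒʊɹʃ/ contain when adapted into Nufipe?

The unsyllabifiable consonants are /ʃ/; each receives one epenthetic vowel.

1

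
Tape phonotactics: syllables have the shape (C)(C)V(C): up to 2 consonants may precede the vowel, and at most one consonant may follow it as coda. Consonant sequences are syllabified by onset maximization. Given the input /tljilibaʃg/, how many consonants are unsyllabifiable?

The consonants /t/, /g/ cannot be parsed into a legal (C)(C)V(C) syllable (at most one coda consonant is licensed; onsets may contain at most 2 consonants).

2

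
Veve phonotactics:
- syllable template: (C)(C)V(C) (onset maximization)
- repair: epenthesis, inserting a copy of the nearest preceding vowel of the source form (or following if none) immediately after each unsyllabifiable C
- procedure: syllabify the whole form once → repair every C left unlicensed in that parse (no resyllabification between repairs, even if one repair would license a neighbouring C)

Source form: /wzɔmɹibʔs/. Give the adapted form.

wzɔmɹibʔisi

Syllabifying with onset maximization leaves /ʔ/, /s/ stranded (at most one coda consonant is licensed; onsets may contain at most 2 consonants).
Inserting the epenthetic vowel yields /ʔ/ → /ʔi/, /s/ → /si/.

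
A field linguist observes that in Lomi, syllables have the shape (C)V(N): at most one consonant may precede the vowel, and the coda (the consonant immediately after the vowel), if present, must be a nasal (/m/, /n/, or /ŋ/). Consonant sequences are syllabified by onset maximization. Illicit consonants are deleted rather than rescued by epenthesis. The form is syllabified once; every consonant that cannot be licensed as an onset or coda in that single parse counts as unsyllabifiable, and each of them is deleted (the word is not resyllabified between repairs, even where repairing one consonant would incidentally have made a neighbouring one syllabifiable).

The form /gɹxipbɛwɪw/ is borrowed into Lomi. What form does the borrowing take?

xibɛwɪ

Syllabifying with onset maximization leaves /g/, /ɹ/, /p/, /w/ stranded (only a nasal (/m/, /n/, or /ŋ/) is licensed in coda position; onsets are limited to one consonant).
Each unlicensed consonant is deleted: /g/, /ɹ/, /p/, /w/.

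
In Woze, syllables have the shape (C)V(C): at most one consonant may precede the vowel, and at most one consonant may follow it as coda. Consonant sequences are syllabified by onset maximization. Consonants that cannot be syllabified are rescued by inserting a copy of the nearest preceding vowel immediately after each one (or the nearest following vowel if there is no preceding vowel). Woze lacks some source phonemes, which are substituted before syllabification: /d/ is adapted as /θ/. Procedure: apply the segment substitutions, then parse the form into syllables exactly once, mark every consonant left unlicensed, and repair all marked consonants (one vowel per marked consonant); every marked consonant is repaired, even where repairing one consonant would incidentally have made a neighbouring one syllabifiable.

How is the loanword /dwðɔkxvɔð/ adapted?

Substitution: /d/ → /θ/, giving /θwðɔkxvɔð/.
Under (C)V(C), the unsyllabifiable consonants are /θ/, /w/, /x/ (at most one coda consonant is licensed; onsets are limited to one consonant).
Inserting the epenthetic vowel yields /θ/ → /θɔ/, /w/ → /wɔ/, /x/ → /xɔ/.

θɔwɔðɔkxɔvɔð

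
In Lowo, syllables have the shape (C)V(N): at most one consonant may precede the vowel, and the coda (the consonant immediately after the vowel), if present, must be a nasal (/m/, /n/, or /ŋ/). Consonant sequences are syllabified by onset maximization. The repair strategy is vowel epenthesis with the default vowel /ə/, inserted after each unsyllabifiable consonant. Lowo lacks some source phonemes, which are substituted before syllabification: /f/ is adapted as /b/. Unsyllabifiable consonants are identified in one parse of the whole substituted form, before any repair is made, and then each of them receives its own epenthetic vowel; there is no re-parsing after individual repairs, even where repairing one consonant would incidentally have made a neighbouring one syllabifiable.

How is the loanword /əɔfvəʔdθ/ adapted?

Substitution: /f/ → /b/, giving /əɔbvəʔdθ/.
Under (C)V(N), the unsyllabifiable consonants are /b/, /ʔ/, /d/, /θ/ (only a nasal (/m/, /n/, or /ŋ/) is licensed in coda position; onsets are limited to one consonant).
Epenthesis after each stranded consonant: /b/ → /bə/, /ʔ/ → /ʔə/, /d/ → /də/, /θ/ → /θə/.

əɔbəvəʔədəθə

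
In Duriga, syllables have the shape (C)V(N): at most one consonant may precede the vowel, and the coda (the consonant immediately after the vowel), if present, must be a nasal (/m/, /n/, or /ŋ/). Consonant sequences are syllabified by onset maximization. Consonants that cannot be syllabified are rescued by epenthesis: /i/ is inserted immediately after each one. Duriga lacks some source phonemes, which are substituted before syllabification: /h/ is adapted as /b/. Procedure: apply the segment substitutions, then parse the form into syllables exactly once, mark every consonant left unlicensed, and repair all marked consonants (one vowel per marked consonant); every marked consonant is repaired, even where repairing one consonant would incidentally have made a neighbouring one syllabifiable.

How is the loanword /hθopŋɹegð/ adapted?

Substitution: /h/ → /b/, giving /bθopŋɹegð/.
Under (C)V(N), the unsyllabifiable consonants are /b/, /p/, /ŋ/, /g/, /ð/ (only a nasal (/m/, /n/, or /ŋ/) is licensed in coda position; onsets are limited to one consonant).
Each unlicensed consonant becomes the onset of a new syllable: /b/ → /bi/, /p/ → /pi/, /ŋ/ → /ŋi/, /g/ → /gi/, /ð/ → /ði/.

biθopiŋiɹegiði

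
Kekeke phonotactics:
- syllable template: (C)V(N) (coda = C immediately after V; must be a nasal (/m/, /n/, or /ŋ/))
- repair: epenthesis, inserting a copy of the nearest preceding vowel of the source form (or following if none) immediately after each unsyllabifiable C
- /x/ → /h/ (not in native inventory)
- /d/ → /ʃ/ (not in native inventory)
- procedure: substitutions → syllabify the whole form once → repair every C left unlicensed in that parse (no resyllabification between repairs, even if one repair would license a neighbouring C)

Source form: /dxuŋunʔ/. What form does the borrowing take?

ʃuhuŋunʔu

Substitution: /d/ → /ʃ/, /x/ → /h/, giving /ʃhuŋunʔ/.
Syllabifying with onset maximization leaves /ʃ/, /ʔ/ stranded (only a nasal (/m/, /n/, or /ŋ/) is licensed in coda position; onsets are limited to one consonant).
Each unlicensed consonant becomes the onset of a new syllable: /ʃ/ → /ʃu/, /ʔ/ → /ʔu/.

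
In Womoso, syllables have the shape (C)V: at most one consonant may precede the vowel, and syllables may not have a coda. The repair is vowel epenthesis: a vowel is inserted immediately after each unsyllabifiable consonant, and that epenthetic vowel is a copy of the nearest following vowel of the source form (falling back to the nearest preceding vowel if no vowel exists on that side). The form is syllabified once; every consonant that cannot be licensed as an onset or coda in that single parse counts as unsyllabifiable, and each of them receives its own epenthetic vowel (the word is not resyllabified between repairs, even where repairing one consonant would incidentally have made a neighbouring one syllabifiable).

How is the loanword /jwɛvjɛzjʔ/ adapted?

The consonants /j/, /v/, /z/, /j/, /ʔ/ cannot be parsed into a legal (C)V syllable (no codas are permitted; onsets are limited to one consonant).
Inserting the epenthetic vowel yields /j/ → /jɛ/, /v/ → /vɛ/, /z/ → /zɛ/, /j/ → /jɛ/, /ʔ/ → /ʔɛ/.

jɛwɛvɛjɛzɛjɛʔɛ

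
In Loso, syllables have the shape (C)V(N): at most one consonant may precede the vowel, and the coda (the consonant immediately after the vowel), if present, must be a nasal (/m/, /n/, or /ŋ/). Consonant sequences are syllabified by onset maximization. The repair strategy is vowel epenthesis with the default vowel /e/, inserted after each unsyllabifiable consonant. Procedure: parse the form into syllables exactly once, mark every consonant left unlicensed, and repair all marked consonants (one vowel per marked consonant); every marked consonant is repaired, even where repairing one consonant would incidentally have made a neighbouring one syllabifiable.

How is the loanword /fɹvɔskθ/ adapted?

Under (C)V(N), the unsyllabifiable consonants are /f/, /ɹ/, /s/, /k/, /θ/ (only a nasal (/m/, /n/, or /ŋ/) is licensed in coda position; onsets are limited to one consonant).
Inserting the epenthetic vowel yields /f/ → /fe/, /ɹ/ → /ɹe/, /s/ → /se/, /k/ → /ke/, /θ/ → /θe/.

feɹevɔsekeθe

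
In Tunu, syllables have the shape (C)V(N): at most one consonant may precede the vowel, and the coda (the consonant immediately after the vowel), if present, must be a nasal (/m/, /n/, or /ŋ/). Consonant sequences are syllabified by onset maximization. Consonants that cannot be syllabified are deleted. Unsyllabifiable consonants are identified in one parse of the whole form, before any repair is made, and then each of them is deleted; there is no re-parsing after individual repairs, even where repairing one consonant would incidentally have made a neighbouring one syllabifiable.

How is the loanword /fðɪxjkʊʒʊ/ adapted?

Syllabifying with onset maximization leaves /f/, /x/, /j/ stranded (only a nasal (/m/, /n/, or /ŋ/) is licensed in coda position; onsets are limited to one consonant).
Deleting the stranded consonants removes /f/, /x/, /j/.

ðɪkʊʒʊ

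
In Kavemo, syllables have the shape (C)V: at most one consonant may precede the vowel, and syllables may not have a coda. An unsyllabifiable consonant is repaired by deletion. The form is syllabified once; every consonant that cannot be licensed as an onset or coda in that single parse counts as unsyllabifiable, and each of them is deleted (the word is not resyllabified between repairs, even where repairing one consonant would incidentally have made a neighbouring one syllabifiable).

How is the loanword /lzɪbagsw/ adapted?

Under (C)V, the unsyllabifiable consonants are /l/, /g/, /s/, /w/ (no codas are permitted; onsets are limited to one consonant).
Deletion applies to /l/, /g/, /s/, /w/.

zɪba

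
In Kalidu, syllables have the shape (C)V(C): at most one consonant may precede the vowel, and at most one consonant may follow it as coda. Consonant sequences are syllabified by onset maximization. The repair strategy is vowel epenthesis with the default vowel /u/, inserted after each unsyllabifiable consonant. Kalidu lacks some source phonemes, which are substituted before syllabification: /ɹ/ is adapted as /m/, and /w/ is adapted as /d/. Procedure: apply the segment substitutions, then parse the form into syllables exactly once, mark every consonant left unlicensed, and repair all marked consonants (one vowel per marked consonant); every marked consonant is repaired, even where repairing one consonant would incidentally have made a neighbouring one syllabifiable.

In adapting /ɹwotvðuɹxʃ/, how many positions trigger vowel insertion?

4

After substitution the input is /mdotvðumxʃ/.
The unsyllabifiable consonants are /m/, /v/, /x/, /ʃ/; each receives one epenthetic vowel.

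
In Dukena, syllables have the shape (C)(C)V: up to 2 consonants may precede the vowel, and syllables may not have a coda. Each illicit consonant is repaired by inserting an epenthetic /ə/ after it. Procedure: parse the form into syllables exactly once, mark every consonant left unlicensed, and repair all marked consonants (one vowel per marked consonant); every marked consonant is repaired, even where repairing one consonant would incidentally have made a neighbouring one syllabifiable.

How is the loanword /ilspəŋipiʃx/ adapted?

iləspəŋipiʃəxə

Under (C)(C)V, the unsyllabifiable consonants are /l/, /ʃ/, /x/ (no codas are permitted; onsets may contain at most 2 consonants).
Epenthesis after each stranded consonant: /l/ → /lə/, /ʃ/ → /ʃə/, /x/ → /xə/.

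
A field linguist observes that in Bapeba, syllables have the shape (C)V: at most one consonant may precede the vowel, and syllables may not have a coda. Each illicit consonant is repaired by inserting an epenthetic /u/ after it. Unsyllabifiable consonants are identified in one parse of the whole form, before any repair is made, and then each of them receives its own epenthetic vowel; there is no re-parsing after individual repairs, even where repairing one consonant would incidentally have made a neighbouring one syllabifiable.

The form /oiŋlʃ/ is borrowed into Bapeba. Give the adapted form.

oiŋuluʃu

The consonants /ŋ/, /l/, /ʃ/ cannot be parsed into a legal (C)V syllable (no codas are permitted; onsets are limited to one consonant).
Epenthesis after each stranded consonant: /ŋ/ → /ŋu/, /l/ → /lu/, /ʃ/ → /ʃu/.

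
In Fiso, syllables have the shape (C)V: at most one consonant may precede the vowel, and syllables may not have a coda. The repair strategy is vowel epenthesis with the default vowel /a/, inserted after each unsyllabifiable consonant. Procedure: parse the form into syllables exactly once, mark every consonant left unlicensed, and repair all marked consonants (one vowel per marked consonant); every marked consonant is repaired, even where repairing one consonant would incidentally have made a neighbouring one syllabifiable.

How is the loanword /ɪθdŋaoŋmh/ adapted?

ɪθadaŋaoŋamaha

Syllabifying with onset maximization leaves /θ/, /d/, /ŋ/, /m/, /h/ stranded (no codas are permitted; onsets are limited to one consonant).
Epenthesis after each stranded consonant: /θ/ → /θa/, /d/ → /da/, /ŋ/ → /ŋa/, /m/ → /ma/, /h/ → /ha/.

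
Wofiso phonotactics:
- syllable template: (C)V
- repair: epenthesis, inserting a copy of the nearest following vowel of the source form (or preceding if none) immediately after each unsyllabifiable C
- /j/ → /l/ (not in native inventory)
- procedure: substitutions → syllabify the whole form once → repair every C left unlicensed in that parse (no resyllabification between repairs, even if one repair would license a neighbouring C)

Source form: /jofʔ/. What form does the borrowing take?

lofoʔo

Substitution: /j/ → /l/, giving /lofʔ/.
The consonants /f/, /ʔ/ cannot be parsed into a legal (C)V syllable (no codas are permitted; onsets are limited to one consonant).
Each unlicensed consonant becomes the onset of a new syllable: /f/ → /fo/, /ʔ/ → /ʔo/.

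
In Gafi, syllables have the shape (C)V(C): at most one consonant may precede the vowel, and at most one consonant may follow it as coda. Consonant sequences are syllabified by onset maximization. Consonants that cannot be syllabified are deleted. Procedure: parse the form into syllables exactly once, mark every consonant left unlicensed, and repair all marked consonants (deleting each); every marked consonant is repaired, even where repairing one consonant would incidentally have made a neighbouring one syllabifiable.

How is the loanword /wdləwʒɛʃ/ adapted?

ləwʒɛʃ

Under (C)V(C), the unsyllabifiable consonants are /w/, /d/ (at most one coda consonant is licensed; onsets are limited to one consonant).
Each unlicensed consonant is deleted: /w/, /d/.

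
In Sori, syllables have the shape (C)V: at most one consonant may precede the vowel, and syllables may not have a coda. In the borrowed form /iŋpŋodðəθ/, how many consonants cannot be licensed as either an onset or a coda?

Syllabifying with onset maximization leaves /ŋ/, /p/, /d/, /θ/ stranded (no codas are permitted; onsets are limited to one consonant).

4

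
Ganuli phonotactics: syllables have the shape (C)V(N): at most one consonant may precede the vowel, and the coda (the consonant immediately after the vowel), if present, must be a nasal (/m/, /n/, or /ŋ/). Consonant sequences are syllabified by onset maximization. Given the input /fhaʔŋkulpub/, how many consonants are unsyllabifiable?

5

The consonants /f/, /ʔ/, /ŋ/, /l/, /b/ cannot be parsed into a legal (C)V(N) syllable (only a nasal (/m/, /n/, or /ŋ/) is licensed in coda position; onsets are limited to one consonant).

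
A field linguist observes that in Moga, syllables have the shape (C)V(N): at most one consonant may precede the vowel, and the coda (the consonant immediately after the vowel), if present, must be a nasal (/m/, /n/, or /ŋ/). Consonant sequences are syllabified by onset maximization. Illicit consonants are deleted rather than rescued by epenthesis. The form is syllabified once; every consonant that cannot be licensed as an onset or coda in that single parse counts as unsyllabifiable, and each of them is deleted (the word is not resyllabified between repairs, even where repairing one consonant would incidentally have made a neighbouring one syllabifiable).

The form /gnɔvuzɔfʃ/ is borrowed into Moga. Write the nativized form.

Syllabifying with onset maximization leaves /g/, /f/, /ʃ/ stranded (only a nasal (/m/, /n/, or /ŋ/) is licensed in coda position; onsets are limited to one consonant).
Each unlicensed consonant is deleted: /g/, /f/, /ʃ/.

nɔvuzɔ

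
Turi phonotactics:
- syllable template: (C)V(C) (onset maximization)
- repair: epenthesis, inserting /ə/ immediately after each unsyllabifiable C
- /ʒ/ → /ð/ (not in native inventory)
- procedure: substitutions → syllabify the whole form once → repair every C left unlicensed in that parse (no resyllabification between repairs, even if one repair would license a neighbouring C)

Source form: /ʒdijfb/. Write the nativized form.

ðədijfəbə

Substitution: /ʒ/ → /ð/, giving /ðdijfb/.
Under (C)V(C), the unsyllabifiable consonants are /ð/, /f/, /b/ (at most one coda consonant is licensed; onsets are limited to one consonant).
Epenthesis after each stranded consonant: /ð/ → /ðə/, /f/ → /fə/, /b/ → /bə/.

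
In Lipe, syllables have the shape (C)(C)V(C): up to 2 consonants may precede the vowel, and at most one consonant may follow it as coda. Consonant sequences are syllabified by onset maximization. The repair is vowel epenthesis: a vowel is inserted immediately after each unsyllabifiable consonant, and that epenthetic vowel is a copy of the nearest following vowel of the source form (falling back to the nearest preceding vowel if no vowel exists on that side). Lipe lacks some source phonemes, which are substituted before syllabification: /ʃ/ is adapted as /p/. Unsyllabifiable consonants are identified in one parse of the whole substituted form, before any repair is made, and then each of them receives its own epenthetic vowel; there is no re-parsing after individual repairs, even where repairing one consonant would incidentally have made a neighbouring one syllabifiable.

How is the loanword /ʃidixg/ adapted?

pidixgi

Substitution: /ʃ/ → /p/, giving /pidixg/.
The consonants /g/ cannot be parsed into a legal (C)(C)V(C) syllable (at most one coda consonant is licensed; onsets may contain at most 2 consonants).
Epenthesis after each stranded consonant: /g/ → /gi/.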